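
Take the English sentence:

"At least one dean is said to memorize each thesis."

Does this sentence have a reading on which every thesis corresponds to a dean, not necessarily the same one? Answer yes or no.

This is the *each thesis* > *at least one dean* reading.
The matrix predicate is a raising verb, whose infinitival complement is not a scope island — *each thesis* can QR into the matrix clause.
Ordinary QR to a clause-peripheral position gives the wide-scope LF for the lower DP.

Yes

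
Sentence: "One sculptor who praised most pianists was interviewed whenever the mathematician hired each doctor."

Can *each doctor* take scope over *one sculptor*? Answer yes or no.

*each doctor* is embedded in the adjunct clause *whenever the mathematician hired each doctor*.
Adjuncts are opaque for quantifier raising; a quantifier in an adjunct stays inside it.
So *each doctor* cannot raise to a position above *one sculptor*.
(Only the surface reading survives: one fixed sculptor with respect to all the relevant doctors.)

No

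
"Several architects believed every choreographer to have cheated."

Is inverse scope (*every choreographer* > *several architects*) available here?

Yes

ECM infinitives lack a CP barrier, so *every choreographer* can QR over the matrix subject *several architects*.
QR within a single clause is free, so the lower quantifier may take scope over the higher one.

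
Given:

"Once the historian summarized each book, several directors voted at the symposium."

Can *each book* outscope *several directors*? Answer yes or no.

The target quantifier *each book* is part of the adjunct clause *once the historian summarized each book*.
Adverbial clauses are not L-marked, so they are barriers for QR — the quantifier cannot escape the adjunct.
*each book* > *several directors* would require crossing that boundary, which is illicit.

No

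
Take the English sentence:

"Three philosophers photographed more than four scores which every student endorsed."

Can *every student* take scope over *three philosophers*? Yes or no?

No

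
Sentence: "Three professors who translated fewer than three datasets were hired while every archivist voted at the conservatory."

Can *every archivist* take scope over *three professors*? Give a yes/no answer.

No

Structurally, *every archivist* is inside the adjunct clause *while every archivist voted at the conservatory*.
The adjunct-island constraint bars QR out of an adverbial clause.
*every archivist* > *three professors* would require crossing that boundary, which is illicit.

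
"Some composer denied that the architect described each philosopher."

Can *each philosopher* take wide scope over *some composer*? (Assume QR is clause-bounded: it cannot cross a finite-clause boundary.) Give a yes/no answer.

The target quantifier *each philosopher* is part of the finite complement clause *that the architect described each philosopher*.
Given the clause-boundedness assumption, QR cannot cross the finite CP into the matrix.
Hence only narrow scope for *each philosopher* (under *some composer*) survives.

No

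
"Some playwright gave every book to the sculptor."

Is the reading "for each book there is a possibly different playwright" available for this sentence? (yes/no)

Yes

This is the *every book* > *some playwright* reading.
*every book* is the matrix object and *some playwright* the matrix subject; the two are clausemates.
Clause-internal QR can adjoin the lower DP above the subject, yielding the inverse reading.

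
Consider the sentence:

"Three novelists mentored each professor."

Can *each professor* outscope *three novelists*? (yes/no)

Yes

*each professor* is the matrix object and *three novelists* the matrix subject; the two are clausemates.
No island intervenes, so both surface and inverse scope are derivable.
Both orderings are possible: *three novelists* > *each professor* and *each professor* > *three novelists*.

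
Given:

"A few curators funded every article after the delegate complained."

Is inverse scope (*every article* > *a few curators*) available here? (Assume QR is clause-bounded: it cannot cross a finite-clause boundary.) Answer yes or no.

Yes

Although there is an adjunct clause, *every article* is in the main clause, not inside the adjunct.
Since no island is crossed, the inverse ordering is licensed alongside surface scope.
The sentence is scopally ambiguous between *a few curators* > *every article* and *every article* > *a few curators*.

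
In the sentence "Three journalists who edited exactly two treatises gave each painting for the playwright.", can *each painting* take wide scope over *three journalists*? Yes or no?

*each painting* sits in the matrix clause, not in the relative clause on *three journalists*.
Ordinary QR to a clause-peripheral position gives the wide-scope LF for the lower DP.

Yes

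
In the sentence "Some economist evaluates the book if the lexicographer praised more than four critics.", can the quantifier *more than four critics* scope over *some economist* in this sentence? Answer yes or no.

No

*more than four critics* sits inside the adjunct clause *if the lexicographer praised more than four critics*.
Since the clause is an adjunct (not a complement), the Adjunct Condition blocks QR across its edge.
The inverse ordering *more than four critics* > *some economist* is therefore underivable.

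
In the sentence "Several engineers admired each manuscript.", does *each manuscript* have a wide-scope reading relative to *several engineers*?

Yes

*each manuscript* and *several engineers* are in the same minimal clause.
QR within a single clause is free, so the lower quantifier may take scope over the higher one.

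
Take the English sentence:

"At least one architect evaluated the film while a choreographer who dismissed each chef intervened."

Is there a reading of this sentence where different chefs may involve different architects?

The paraphrase describes the scope ordering *each chef* > *at least one architect*.
The target quantifier *each chef* is part of the relative clause *who dismissed each chef*, which is itself inside the adjunct *while a choreographer who dismissed each chef intervened*.
Both the relative clause and the enclosing adjunct are scope islands; QR cannot cross either.
The inverse ordering *each chef* > *at least one architect* is therefore underivable.

No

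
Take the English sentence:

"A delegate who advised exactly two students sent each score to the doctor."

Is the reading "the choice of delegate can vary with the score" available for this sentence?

Yes

This is the *each score* > *a delegate* reading.
The RC *who advised exactly two students* is an island, but *each score* is not inside it — it is the matrix object, a clausemate of *a delegate*.
QR within a single clause is free, so the lower quantifier may take scope over the higher one.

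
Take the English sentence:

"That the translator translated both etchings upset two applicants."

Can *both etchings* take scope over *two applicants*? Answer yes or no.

No

*both etchings* occurs within the sentential subject *that the translator translated both etchings*.
Clausal subjects are scope islands; QR from inside the subject into the matrix is barred.
So the wide-scope reading for *both etchings* is blocked.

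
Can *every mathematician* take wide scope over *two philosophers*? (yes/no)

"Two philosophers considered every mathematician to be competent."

ECM infinitives lack a CP barrier, so *every mathematician* can QR over the matrix subject *two philosophers*.
QR within a single clause is free, so the lower quantifier may take scope over the higher one.

Yes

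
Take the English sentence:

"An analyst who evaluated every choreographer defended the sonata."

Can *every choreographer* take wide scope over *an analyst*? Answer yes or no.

No

The target quantifier *every choreographer* is part of the relative clause *who evaluated every choreographer*.
Relative clauses are scope islands: a quantifier cannot QR out of a relative clause to take scope in the matrix clause.
So the wide-scope reading for *every choreographer* is blocked.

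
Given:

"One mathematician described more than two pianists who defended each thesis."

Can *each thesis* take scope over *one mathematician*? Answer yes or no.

No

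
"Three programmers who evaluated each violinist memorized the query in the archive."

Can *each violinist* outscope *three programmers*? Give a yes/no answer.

*each violinist* occurs within the relative clause *who evaluated each violinist*.
A relative clause is a scope island — quantifier raising cannot cross its boundary.
*each violinist* is confined to the island and cannot take scope over *three programmers*.

No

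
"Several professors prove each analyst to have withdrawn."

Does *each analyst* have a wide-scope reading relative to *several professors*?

*each analyst* is an ECM subject; ECM complements are not islands, and the embedded quantifier may take matrix scope.
With no island boundary between them, the object can take inverse scope over the subject via ordinary QR within the clause.
So *each analyst* > *several professors* is among the available readings.

Yes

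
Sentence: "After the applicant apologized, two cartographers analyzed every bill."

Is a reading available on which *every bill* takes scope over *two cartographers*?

*every bill* is a matrix argument; the adjunct is an island but the target quantifier is outside it.
Since no island is crossed, the inverse ordering is licensed alongside surface scope.

Yes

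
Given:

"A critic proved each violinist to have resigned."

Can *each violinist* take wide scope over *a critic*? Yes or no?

Yes

*each violinist* is the subject of an ECM infinitive — the infinitival complement of an ECM verb is not a scope island, so *each violinist* can raise into the matrix clause.
QR within a single clause is free, so the lower quantifier may take scope over the higher one.
Both orderings are possible: *a critic* > *each violinist* and *each violinist* > *a critic*.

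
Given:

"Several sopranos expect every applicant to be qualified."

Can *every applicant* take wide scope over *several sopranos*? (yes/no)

ECM infinitives lack a CP barrier, so *every applicant* can QR over the matrix subject *several sopranos*.
Ordinary QR to a clause-peripheral position gives the wide-scope LF for the lower DP.
The sentence is scopally ambiguous between *several sopranos* > *every applicant* and *every applicant* > *several sopranos*.

Yes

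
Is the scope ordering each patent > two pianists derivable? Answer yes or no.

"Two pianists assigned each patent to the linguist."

*each patent* is the matrix object and *two pianists* the matrix subject; the two are clausemates.
Nothing blocks QR of the lower DP to a position above the higher one, so inverse scope is available.
So *each patent* > *two pianists* is among the available readings.

Yes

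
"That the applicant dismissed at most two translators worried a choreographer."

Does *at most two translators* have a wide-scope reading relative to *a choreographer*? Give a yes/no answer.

No

The target quantifier *at most two translators* is part of the sentential subject *that the applicant dismissed at most two translators*.
Sentential subjects are islands: a quantifier inside the subject clause cannot raise over the matrix predicate.
There is no licit LF on which *at most two translators* c-commands *a choreographer*.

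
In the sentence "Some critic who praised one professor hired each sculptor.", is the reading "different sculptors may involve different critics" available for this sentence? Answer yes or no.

That reading corresponds to *each sculptor* > *some critic*.
The relative clause *who praised one professor* modifies *some critic*, but *each sculptor* is not inside that relative clause — it is an argument of the matrix verb.
Since no island is crossed, the inverse ordering is licensed alongside surface scope.
The sentence is scopally ambiguous between *some critic* > *each sculptor* and *each sculptor* > *some critic*.

Yes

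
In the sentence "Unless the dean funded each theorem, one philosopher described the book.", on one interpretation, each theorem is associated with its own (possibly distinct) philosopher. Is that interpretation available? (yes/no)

No

The paraphrase describes the scope ordering *each theorem* > *one philosopher*.
The target quantifier *each theorem* is part of the adjunct clause *unless the dean funded each theorem*.
Since the clause is an adjunct (not a complement), the Adjunct Condition blocks QR across its edge.
There is no licit LF on which *each theorem* c-commands *one philosopher*.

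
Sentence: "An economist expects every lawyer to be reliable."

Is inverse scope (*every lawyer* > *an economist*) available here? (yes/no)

Yes

*every lawyer* is an ECM subject; ECM complements are not islands, and the embedded quantifier may take matrix scope.
Clause-internal QR can adjoin the lower DP above the subject, yielding the inverse reading.
The sentence is scopally ambiguous between *an economist* > *every lawyer* and *every lawyer* > *an economist*.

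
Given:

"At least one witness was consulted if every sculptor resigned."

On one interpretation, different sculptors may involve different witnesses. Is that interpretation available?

No

This is the *every sculptor* > *at least one witness* reading.
*every sculptor* is embedded in the adjunct clause *if every sculptor resigned*.
The adjunct-island constraint bars QR out of an adverbial clause.
*every sculptor* is confined to the island and cannot take scope over *at least one witness*.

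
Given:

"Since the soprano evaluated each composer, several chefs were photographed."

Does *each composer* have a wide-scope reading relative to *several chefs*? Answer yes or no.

No

The DP *each composer* is contained in the adjunct clause *since the soprano evaluated each composer*.
Since the clause is an adjunct (not a complement), the Adjunct Condition blocks QR across its edge.
*each composer* > *several chefs* would require crossing that boundary, which is illicit.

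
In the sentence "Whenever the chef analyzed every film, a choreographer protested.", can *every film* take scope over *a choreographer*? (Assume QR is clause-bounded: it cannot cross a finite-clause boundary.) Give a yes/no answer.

No

*every film* occurs within the adjunct clause *whenever the chef analyzed every film*.
Adjuncts are opaque for quantifier raising; a quantifier in an adjunct stays inside it.
There is no licit LF on which *every film* c-commands *a choreographer*.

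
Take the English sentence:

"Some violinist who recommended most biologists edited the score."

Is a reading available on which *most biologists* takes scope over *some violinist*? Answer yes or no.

No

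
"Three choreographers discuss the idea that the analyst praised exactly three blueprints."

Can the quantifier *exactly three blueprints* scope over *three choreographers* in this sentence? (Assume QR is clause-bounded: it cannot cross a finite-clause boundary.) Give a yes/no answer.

No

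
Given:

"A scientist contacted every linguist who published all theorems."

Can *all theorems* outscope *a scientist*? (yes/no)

No

Structurally, *all theorems* is inside the relative clause *who published all theorems* modifying *every linguist*.
QR out of a relative clause is ruled out by the relative-clause island constraint.
So the wide-scope reading for *all theorems* is blocked.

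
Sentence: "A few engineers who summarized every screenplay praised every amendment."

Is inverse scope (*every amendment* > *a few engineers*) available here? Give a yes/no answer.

Yes

*every amendment* is a matrix argument; only *a few engineers* is modified by the relative clause *who summarized every screenplay*, so the RC island is irrelevant to the target quantifier.
QR within a single clause is free, so the lower quantifier may take scope over the higher one.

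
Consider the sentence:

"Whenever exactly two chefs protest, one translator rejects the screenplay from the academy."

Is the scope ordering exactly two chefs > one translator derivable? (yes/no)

The target quantifier *exactly two chefs* is part of the adjunct clause *whenever exactly two chefs protest*.
Adjunct clauses are scope islands: a quantifier inside an adjunct cannot raise into the matrix clause.
*exactly two chefs* is confined to the island and cannot take scope over *one translator*.

No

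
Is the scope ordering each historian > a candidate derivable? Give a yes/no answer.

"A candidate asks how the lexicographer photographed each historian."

The target quantifier *each historian* is part of the embedded question *how the lexicographer photographed each historian*.
Embedded questions are wh-islands: a quantifier inside an indirect question cannot QR into the matrix clause.
There is no licit LF on which *each historian* c-commands *a candidate*.

No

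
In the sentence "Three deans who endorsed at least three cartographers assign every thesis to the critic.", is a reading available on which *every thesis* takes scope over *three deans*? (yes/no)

*every thesis* sits in the matrix clause, not in the relative clause on *three deans*.
Nothing blocks QR of the lower DP to a position above the higher one, so inverse scope is available.
Both orderings are possible: *three deans* > *every thesis* and *every thesis* > *three deans*.

Yes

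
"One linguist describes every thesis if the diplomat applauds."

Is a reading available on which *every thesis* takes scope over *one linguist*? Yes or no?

Yes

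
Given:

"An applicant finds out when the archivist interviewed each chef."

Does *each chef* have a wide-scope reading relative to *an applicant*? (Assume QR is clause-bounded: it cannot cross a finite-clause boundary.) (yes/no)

No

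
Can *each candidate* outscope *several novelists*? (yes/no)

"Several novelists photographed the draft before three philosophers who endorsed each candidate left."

No

The DP *each candidate* is contained in the relative clause *who endorsed each candidate*, which is itself inside the adjunct *before three philosophers who endorsed each candidate left*.
The quantifier would have to escape first the RC and then the adjunct — two independent island violations.
The inverse ordering *each candidate* > *several novelists* is therefore underivable.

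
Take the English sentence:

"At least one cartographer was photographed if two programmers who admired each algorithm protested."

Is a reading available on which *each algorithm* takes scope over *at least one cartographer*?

No

The target quantifier *each algorithm* is part of the relative clause *who admired each algorithm*, which is itself inside the adjunct *if two programmers who admired each algorithm protested*.
Two island boundaries intervene — the relative clause and the adjunct. Either alone would block QR.
So *each algorithm* cannot raise to a position above *at least one cartographer*.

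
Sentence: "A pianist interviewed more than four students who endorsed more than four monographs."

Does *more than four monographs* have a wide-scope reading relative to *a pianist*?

No

The target quantifier *more than four monographs* is part of the relative clause *who endorsed more than four monographs* modifying *more than four students*.
The relative clause forms an island for QR, so the quantifier is confined to the head noun's restrictor.
There is no licit LF on which *more than four monographs* c-commands *a pianist*.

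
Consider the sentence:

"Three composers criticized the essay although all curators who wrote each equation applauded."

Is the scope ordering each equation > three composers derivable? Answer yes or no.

Structurally, *each equation* is inside the relative clause *who wrote each equation*, which is itself inside the adjunct *although all curators who wrote each equation applauded*.
Both the relative clause and the enclosing adjunct are scope islands; QR cannot cross either.
Hence only narrow scope for *each equation* (under *three composers*) survives.

No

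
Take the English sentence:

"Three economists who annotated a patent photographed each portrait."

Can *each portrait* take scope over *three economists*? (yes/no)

Yes

*each portrait* is a matrix argument; only *three economists* is modified by the relative clause *who annotated a patent*, so the RC island is irrelevant to the target quantifier.
Since no island is crossed, the inverse ordering is licensed alongside surface scope.
So *each portrait* > *three economists* is among the available readings.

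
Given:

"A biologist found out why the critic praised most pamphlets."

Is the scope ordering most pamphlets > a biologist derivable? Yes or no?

*most pamphlets* is embedded in the embedded question *why the critic praised most pamphlets*.
Embedded questions are wh-islands: a quantifier inside an indirect question cannot QR into the matrix clause.
*most pamphlets* > *a biologist* would require crossing that boundary, which is illicit.
(Only the surface reading survives: one fixed biologist with respect to all the relevant pamphlets.)

No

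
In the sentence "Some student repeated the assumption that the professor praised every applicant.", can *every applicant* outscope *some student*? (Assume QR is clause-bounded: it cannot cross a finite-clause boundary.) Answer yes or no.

*every applicant* is embedded in the complex NP *the assumption that the professor praised every applicant*.
Since the clause is the complement of a nominal head, the CNPC blocks scope extraction.
So the wide-scope reading for *every applicant* is blocked.

No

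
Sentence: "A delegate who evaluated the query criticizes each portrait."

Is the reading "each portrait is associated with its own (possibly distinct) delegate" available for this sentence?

Yes

That reading corresponds to *each portrait* > *a delegate*.
Although the sentence contains a relative clause (*who evaluated the query*), *each portrait* is outside it, in the matrix VP.
Ordinary QR to a clause-peripheral position gives the wide-scope LF for the lower DP.
So *each portrait* > *a delegate* is among the available readings.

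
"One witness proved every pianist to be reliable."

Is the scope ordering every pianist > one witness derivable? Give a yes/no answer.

Yes

*every pianist* is the subject of an ECM infinitive — the infinitival complement of an ECM verb is not a scope island, so *every pianist* can raise into the matrix clause.
Nothing blocks QR of the lower DP to a position above the higher one, so inverse scope is available.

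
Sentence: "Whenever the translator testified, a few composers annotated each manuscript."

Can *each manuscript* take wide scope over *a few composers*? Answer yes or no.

Yes

The adjunct clause does not contain *each manuscript*, which is the matrix object.
Ordinary QR to a clause-peripheral position gives the wide-scope LF for the lower DP.
The sentence is scopally ambiguous between *a few composers* > *each manuscript* and *each manuscript* > *a few composers*.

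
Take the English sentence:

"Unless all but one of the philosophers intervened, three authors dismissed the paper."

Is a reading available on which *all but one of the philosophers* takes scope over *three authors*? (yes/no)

No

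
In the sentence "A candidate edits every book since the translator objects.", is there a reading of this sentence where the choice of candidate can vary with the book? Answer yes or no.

Yes

That reading corresponds to *every book* > *a candidate*.
Although there is an adjunct clause, *every book* is in the main clause, not inside the adjunct.
Since no island is crossed, the inverse ordering is licensed alongside surface scope.
The sentence is scopally ambiguous between *a candidate* > *every book* and *every book* > *a candidate*.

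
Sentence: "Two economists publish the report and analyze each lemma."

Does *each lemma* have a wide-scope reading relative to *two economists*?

Structurally, *each lemma* is inside one conjunct of the coordinate structure (*analyze each lemma*).
Asymmetric QR out of one conjunct violates the Coordinate Structure Constraint.
The inverse ordering *each lemma* > *two economists* is therefore underivable.

No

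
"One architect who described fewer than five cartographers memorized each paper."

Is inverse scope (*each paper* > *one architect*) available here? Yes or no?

Yes

*each paper* sits in the matrix clause, not in the relative clause on *one architect*.
No island intervenes, so both surface and inverse scope are derivable.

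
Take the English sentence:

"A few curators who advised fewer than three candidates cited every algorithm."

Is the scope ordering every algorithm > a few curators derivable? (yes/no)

The RC *who advised fewer than three candidates* is an island, but *every algorithm* is not inside it — it is the matrix object, a clausemate of *a few curators*.
Clause-internal QR can adjoin the lower DP above the subject, yielding the inverse reading.

Yes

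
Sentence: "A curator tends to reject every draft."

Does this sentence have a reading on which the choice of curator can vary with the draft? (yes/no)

Yes

The paraphrase describes the scope ordering *every draft* > *a curator*.
The matrix predicate is a raising verb, whose infinitival complement is not a scope island — *every draft* can QR into the matrix clause.
No island intervenes, so both surface and inverse scope are derivable.
The sentence is scopally ambiguous between *a curator* > *every draft* and *every draft* > *a curator*.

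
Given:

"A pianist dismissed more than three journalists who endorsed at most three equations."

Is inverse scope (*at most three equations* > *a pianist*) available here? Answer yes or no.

No

Structurally, *at most three equations* is inside the relative clause *who endorsed at most three equations* modifying *more than three journalists*.
Quantifiers inside a relative clause are trapped there; the RC boundary blocks QR.
Hence only narrow scope for *at most three equations* (under *a pianist*) survives.
(Only the surface reading survives: one fixed pianist with respect to all the relevant equations.)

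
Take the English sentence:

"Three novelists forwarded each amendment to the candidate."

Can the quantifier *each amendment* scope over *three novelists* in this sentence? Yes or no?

*three novelists* and *each amendment* are co-arguments of the matrix verb, with nothing but a clause-internal boundary between them.
Nothing blocks QR of the lower DP to a position above the higher one, so inverse scope is available.

Yes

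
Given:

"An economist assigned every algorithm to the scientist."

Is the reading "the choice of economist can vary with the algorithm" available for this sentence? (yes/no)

That reading corresponds to *every algorithm* > *an economist*.
*every algorithm* is the matrix object and *an economist* the matrix subject; the two are clausemates.
With no island boundary between them, the object can take inverse scope over the subject via ordinary QR within the clause.
Both orderings are possible: *an economist* > *every algorithm* and *every algorithm* > *an economist*.

Yes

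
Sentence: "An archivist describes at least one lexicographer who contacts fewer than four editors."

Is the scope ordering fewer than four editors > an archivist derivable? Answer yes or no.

No

*fewer than four editors* occurs within the relative clause *who contacts fewer than four editors* modifying *at least one lexicographer*.
A relative clause is a scope island — quantifier raising cannot cross its boundary.
So the wide-scope reading for *fewer than four editors* is blocked.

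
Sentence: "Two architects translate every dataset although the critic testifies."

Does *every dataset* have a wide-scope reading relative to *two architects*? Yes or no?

Yes

Although there is an adjunct clause, *every dataset* is in the main clause, not inside the adjunct.
QR within a single clause is free, so the lower quantifier may take scope over the higher one.
So *every dataset* > *two architects* is among the available readings.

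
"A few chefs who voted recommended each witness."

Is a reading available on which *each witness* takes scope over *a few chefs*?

Yes

*each witness* sits in the matrix clause, not in the relative clause on *a few chefs*.
Since no island is crossed, the inverse ordering is licensed alongside surface scope.
So *each witness* > *a few chefs* is among the available readings.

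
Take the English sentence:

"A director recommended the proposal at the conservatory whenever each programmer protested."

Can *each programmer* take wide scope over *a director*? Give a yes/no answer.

No

*each programmer* sits inside the adjunct clause *whenever each programmer protested*.
Scope out of an adjunct clause is unavailable: QR respects the adjunct-island constraint.
So *each programmer* cannot raise high enough to outscope *a director*; only the surface ordering *a director* > *each programmer* is available.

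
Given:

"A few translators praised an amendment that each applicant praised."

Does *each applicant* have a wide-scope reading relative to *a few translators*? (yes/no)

Structurally, *each applicant* is inside the relative clause *that each applicant praised* modifying *an amendment*.
Relative clauses are scope islands: a quantifier cannot QR out of a relative clause to take scope in the matrix clause.
The inverse ordering *each applicant* > *a few translators* is therefore underivable.

No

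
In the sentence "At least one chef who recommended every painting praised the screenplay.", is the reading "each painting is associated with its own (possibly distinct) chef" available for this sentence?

That reading corresponds to *every painting* > *at least one chef*.
Structurally, *every painting* is inside the relative clause *who recommended every painting*.
Quantifiers inside a relative clause are trapped there; the RC boundary blocks QR.
So *every painting* cannot raise to a position above *at least one chef*.

No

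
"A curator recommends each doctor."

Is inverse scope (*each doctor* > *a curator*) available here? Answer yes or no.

Yes

*each doctor* and *a curator* are in the same minimal clause.
With no island boundary between them, the object can take inverse scope over the subject via ordinary QR within the clause.
Both orderings are possible: *a curator* > *each doctor* and *each doctor* > *a curator*.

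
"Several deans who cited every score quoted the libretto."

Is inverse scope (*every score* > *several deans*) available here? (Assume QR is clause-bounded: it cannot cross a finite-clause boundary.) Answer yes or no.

*every score* occurs within the relative clause *who cited every score*.
QR out of a relative clause is ruled out by the relative-clause island constraint.
*every score* is confined to the island and cannot take scope over *several deans*.

No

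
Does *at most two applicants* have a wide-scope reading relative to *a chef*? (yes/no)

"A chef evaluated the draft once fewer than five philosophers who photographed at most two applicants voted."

*at most two applicants* is embedded in the relative clause *who photographed at most two applicants*, which is itself inside the adjunct *once fewer than five philosophers who photographed at most two applicants voted*.
Both the relative clause and the enclosing adjunct are scope islands; QR cannot cross either.
There is no licit LF on which *at most two applicants* c-commands *a chef*.
(Only the surface reading survives: one fixed chef with respect to all the relevant applicants.)

No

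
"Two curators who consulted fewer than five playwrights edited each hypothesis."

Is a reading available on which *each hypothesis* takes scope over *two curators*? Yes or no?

Yes

*each hypothesis* is a matrix argument; only *two curators* is modified by the relative clause *who consulted fewer than five playwrights*, so the RC island is irrelevant to the target quantifier.
No island intervenes, so both surface and inverse scope are derivable.
So *each hypothesis* > *two curators* is among the available readings.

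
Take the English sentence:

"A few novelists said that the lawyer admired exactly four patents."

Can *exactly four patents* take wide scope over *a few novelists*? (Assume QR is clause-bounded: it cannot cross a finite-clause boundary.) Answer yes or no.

No

The target quantifier *exactly four patents* is part of the finite complement clause *that the lawyer admired exactly four patents*.
Given the clause-boundedness assumption, QR cannot cross the finite CP into the matrix.
*exactly four patents* is confined to the island and cannot take scope over *a few novelists*.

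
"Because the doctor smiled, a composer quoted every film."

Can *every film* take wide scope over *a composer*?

Yes

Neither queried DP is inside the adjunct, so the adjunct-island constraint does not apply.
No island intervenes, so both surface and inverse scope are derivable.
So *every film* > *a composer* is among the available readings.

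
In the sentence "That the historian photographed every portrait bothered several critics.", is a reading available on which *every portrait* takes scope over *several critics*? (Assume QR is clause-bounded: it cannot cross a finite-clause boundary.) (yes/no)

No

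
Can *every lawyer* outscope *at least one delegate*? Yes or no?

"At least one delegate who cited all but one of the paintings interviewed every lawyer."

Yes

Although the sentence contains a relative clause (*who cited all but one of the paintings*), *every lawyer* is outside it, in the matrix VP.
Nothing blocks QR of the lower DP to a position above the higher one, so inverse scope is available.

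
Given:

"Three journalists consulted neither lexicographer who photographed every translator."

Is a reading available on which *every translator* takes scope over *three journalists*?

*every translator* sits inside the relative clause *who photographed every translator* modifying *neither lexicographer*.
The relative clause forms an island for QR, so the quantifier is confined to the head noun's restrictor.
*every translator* is confined to the island and cannot take scope over *three journalists*.

No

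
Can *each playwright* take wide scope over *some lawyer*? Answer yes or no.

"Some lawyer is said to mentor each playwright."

Yes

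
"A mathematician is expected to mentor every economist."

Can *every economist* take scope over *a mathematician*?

Yes

*every economist* is inside a raising infinitive, which is transparent to QR (no CP barrier), so it behaves as a matrix argument.
No island intervenes, so both surface and inverse scope are derivable.
Both orderings are possible: *a mathematician* > *every economist* and *every economist* > *a mathematician*.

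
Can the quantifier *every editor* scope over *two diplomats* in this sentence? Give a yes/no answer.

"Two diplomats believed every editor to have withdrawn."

The ECM infinitive is scope-transparent — *every editor* is free to raise above *two diplomats*.
Clause-internal QR can adjoin the lower DP above the subject, yielding the inverse reading.

Yes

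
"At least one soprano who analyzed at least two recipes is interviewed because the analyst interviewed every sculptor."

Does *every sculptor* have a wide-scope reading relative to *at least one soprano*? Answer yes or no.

No

Structurally, *every sculptor* is inside the adjunct clause *because the analyst interviewed every sculptor*.
Scope out of an adjunct clause is unavailable: QR respects the adjunct-island constraint.
*every sculptor* is confined to the island and cannot take scope over *at least one soprano*.
(Only the surface reading survives: one fixed soprano with respect to all the relevant sculptors.)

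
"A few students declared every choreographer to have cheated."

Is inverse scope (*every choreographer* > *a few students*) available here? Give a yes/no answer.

Yes

This is an ECM construction: *every choreographer* is the infinitival subject, Case-marked by the matrix verb, and the infinitive is transparent for QR.
No island intervenes, so both surface and inverse scope are derivable.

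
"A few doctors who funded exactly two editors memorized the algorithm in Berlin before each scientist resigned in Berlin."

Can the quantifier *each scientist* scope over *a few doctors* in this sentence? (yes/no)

No

*each scientist* sits inside the adjunct clause *before each scientist resigned in Berlin*.
Adjunct clauses are scope islands: a quantifier inside an adjunct cannot raise into the matrix clause.
The inverse ordering *each scientist* > *a few doctors* is therefore underivable.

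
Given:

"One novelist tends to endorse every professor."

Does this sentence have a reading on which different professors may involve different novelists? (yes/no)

Yes

The described interpretation is the *every professor* > *one novelist* scoping.
Infinitival complements of raising predicates do not block QR; *every professor* and *one novelist* are effectively clausemates.
Nothing blocks QR of the lower DP to a position above the higher one, so inverse scope is available.
Both orderings are possible: *one novelist* > *every professor* and *every professor* > *one novelist*.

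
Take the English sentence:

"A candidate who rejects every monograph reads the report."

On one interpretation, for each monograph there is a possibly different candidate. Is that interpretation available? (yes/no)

No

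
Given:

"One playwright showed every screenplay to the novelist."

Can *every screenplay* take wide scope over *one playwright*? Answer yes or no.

Yes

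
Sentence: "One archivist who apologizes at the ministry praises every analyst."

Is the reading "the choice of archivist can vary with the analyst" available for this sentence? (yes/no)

Yes

The described interpretation is the *every analyst* > *one archivist* scoping.
The RC *who apologizes at the ministry* is an island, but *every analyst* is not inside it — it is the matrix object, a clausemate of *one archivist*.
QR within a single clause is free, so the lower quantifier may take scope over the higher one.
The sentence is scopally ambiguous between *one archivist* > *every analyst* and *every analyst* > *one archivist*.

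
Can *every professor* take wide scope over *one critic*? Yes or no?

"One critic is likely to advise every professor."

Yes

Infinitival complements of raising predicates do not block QR; *every professor* and *one critic* are effectively clausemates.
No island intervenes, so both surface and inverse scope are derivable.
Both orderings are possible: *one critic* > *every professor* and *every professor* > *one critic*.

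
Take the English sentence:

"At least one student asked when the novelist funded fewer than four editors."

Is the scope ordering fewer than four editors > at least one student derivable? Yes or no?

*fewer than four editors* is embedded in the embedded question *when the novelist funded fewer than four editors*.
QR across an interrogative CP boundary is ruled out as a wh-island violation.
So *fewer than four editors* cannot raise high enough to outscope *at least one student*; only the surface ordering *at least one student* > *fewer than four editors* is available.
(Only the surface reading survives: one fixed student with respect to all the relevant editors.)

No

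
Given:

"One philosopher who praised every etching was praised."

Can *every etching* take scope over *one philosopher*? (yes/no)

No

The DP *every etching* is contained in the relative clause *who praised every etching*.
A relative clause is a scope island — quantifier raising cannot cross its boundary.
There is no licit LF on which *every etching* c-commands *one philosopher*.
(Only the surface reading survives: one fixed philosopher with respect to all the relevant etchings.)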